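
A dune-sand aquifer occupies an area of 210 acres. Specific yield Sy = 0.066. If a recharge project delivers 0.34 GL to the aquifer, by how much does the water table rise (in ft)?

Δh ≈ 19.9 ft

A = 210 acres = 8.498 × 10^5 m²
ΔV = 0.34 GL = 3.4 × 10^5 m³
Δh = ΔV / (Sy × A) = 3.4 × 10^5 m³ / (0.066 × 8.498 × 10^5 m²) = 6.062 m
Δh = 6.062 m = 19.89 ft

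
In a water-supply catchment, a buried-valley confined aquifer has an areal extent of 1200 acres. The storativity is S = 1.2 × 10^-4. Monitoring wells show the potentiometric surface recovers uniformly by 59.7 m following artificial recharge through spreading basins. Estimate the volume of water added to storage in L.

A = 1200 acres = 4.856 × 10^6 m²
ΔV = S × A × Δh = 1.2 × 10^-4 × 4.856 × 10^6 m² × 59.7 m = 34790 m³
ΔV = 34790 m³ = 3.479 × 10^7 L

ΔV ≈ 3.48 × 10^7 L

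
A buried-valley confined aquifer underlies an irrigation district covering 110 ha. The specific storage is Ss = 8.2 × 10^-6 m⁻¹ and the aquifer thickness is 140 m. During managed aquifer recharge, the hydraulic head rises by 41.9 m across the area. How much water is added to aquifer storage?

S = Ss × b = 8.2 × 10^-6 m⁻¹ × 140 m = 1.148 × 10^-3
A = 110 ha = 1.1 × 10^6 m²
ΔV = S × A × Δh = 0.001148 × 1.1 × 10^6 m² × 41.9 m = 52910 m³

ΔV ≈ 52900 m³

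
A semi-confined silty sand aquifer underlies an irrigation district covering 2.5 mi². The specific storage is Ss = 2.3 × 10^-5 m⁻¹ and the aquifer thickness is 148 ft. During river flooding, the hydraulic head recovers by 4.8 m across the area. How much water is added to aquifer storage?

b = 148 ft = 45.11 m
S = Ss × b = 2.3 × 10^-5 m⁻¹ × 45.11 m = 1.038 × 10^-3
A = 2.5 mi² = 6.475 × 10^6 m²
ΔV = S × A × Δh = 0.001038 × 6.475 × 10^6 m² × 4.8 m = 32250 m³

ΔV ≈ 32200 m³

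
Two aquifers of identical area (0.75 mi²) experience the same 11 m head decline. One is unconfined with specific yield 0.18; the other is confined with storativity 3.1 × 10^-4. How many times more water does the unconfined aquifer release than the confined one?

A = 0.75 mi² = 1.942 × 10^6 m²
Unconfined: ΔV_u = Sy × A × Δh = 0.18 × 1.942 × 10^6 × 11 = 3.846 × 10^6 m³
Confined: ΔV_c = S × A × Δh = 3.1 × 10^-4 × 1.942 × 10^6 × 11 = 6624 m³
Ratio = ΔV_u / ΔV_c = Sy / S = 0.18 / 3.1 × 10^-4 = 580.6

ΔV_u / ΔV_c ≈ 581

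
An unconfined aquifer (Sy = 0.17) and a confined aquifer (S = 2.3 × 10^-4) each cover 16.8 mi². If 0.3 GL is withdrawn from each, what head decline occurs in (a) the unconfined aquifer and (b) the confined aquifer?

Δh_u ≈ 0.0406 m; Δh_c ≈ 30 m

A = 16.8 mi² = 4.351 × 10^7 m²
ΔV = 0.3 GL = 3 × 10^5 m³
Unconfined: Δh_u = ΔV/(Sy·A) = 3 × 10^5/(0.17 × 4.351 × 10^7) = 0.04056 m
Confined: Δh_c = ΔV/(S·A) = 3 × 10^5/(2.3 × 10^-4 × 4.351 × 10^7) = 29.98 m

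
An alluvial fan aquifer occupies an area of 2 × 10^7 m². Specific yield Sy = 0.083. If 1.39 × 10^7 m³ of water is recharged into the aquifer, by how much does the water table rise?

Δh ≈ 8.37 m

Δh = ΔV / (Sy × A) = 1.39 × 10^7 m³ / (0.083 × 2 × 10^7 m²) = 8.373 m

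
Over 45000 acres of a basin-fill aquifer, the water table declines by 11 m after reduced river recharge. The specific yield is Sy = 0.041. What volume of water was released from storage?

ΔV ≈ 8.21 × 10^7 m³

A = 45000 acres = 1.821 × 10^8 m²
ΔV = Sy × A × Δh = 0.041 × 1.821 × 10^8 m² × 11 m = 8.213 × 10^7 m³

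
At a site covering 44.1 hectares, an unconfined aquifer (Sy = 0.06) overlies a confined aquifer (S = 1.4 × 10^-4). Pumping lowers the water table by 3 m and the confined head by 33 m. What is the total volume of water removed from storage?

A = 44.1 hectares = 4.41 × 10^5 m²
Unconfined: ΔV_u = Sy × A × Δh_u = 0.06 × 4.41 × 10^5 × 3 = 79380 m³
Confined: ΔV_c = S × A × Δh_c = 1.4 × 10^-4 × 4.41 × 10^5 × 33 = 2037 m³
Total ΔV = 79380 + 2037 = 81420 m³

ΔV ≈ 81400 m³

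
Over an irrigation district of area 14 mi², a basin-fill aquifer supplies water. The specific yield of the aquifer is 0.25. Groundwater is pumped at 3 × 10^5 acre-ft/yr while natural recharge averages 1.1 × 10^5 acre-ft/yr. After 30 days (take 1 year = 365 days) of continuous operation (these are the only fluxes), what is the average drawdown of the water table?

A = 14 mi² = 3.626 × 10^7 m²
Net abstraction = 3 × 10^5 − 1.1 × 10^5 = 1.9 × 10^5 acre-ft/yr
Q_net = 1.9 × 10^5 acre-ft/yr = 6.421 × 10^5 m³/d
ΔV = Q × t = 6.421 × 10^5 m³/d × 30 d = 1.926 × 10^7 m³
Δh = ΔV / (Sy × A) = 1.926 × 10^7 / (0.25 × 3.626 × 10^7) = 2.125 m

Δh ≈ 2.12 m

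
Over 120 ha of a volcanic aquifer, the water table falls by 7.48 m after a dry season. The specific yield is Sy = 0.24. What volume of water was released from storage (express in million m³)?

A = 120 ha = 1.2 × 10^6 m²
ΔV = Sy × A × Δh = 0.24 × 1.2 × 10^6 m² × 7.48 m = 2.154 × 10^6 m³
ΔV = 2.154 × 10^6 m³ = 2.154 million m³

ΔV ≈ 2.15 million m³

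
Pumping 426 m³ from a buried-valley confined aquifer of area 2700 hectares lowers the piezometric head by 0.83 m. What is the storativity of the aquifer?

S ≈ 1.9 × 10^-5

A = 2700 hectares = 2.7 × 10^7 m²
S = ΔV / (A × Δh) = 426 m³ / (2.7 × 10^7 m² × 0.83 m) = 1.901 × 10^-5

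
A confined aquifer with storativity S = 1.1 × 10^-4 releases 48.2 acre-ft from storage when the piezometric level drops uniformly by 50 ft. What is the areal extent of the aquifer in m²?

Δh = 50 ft = 15.24 m
ΔV = 48.2 acre-ft = 59450 m³
A = ΔV / (S × Δh) = 59450 / (1.1 × 10^-4 × 15.24) = 3.547 × 10^7 m²

A ≈ 3.55 × 10^7 m²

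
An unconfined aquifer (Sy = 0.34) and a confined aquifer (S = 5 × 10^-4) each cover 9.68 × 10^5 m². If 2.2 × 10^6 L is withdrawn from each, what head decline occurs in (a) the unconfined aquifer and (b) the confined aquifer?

Δh_u ≈ 0.00668 m; Δh_c ≈ 4.55 m

ΔV = 2.2 × 10^6 L = 2200 m³
Unconfined: Δh_u = ΔV/(Sy·A) = 2200/(0.34 × 9.68 × 10^5) = 0.006684 m
Confined: Δh_c = ΔV/(S·A) = 2200/(5 × 10^-4 × 9.68 × 10^5) = 4.545 m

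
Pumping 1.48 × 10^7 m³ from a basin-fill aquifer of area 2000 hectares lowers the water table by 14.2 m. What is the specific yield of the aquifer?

A = 2000 hectares = 2 × 10^7 m²
Sy = ΔV / (A × Δh) = 1.48 × 10^7 m³ / (2 × 10^7 m² × 14.2 m) = 0.05211

Sy ≈ 0.052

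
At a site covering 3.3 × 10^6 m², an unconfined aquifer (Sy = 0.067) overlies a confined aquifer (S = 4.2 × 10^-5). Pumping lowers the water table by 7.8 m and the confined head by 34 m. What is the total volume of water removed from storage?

ΔV ≈ 1.73 × 10^6 m³

Unconfined: ΔV_u = Sy × A × Δh_u = 0.067 × 3.3 × 10^6 × 7.8 = 1.725 × 10^6 m³
Confined: ΔV_c = S × A × Δh_c = 4.2 × 10^-5 × 3.3 × 10^6 × 34 = 4712 m³
Total ΔV = 1.725 × 10^6 + 4712 = 1.729 × 10^6 m³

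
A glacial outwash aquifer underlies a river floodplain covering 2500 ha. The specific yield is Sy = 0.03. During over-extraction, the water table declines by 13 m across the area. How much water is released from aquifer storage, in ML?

ΔV ≈ 9750 ML

A = 2500 ha = 2.5 × 10^7 m²
ΔV = Sy × A × Δh = 0.03 × 2.5 × 10^7 m² × 13 m = 9.75 × 10^6 m³
ΔV = 9.75 × 10^6 m³ = 9750 ML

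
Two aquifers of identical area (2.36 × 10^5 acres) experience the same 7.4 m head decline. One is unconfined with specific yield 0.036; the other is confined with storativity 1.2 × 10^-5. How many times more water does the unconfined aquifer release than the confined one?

ΔV_u / ΔV_c ≈ 3000

A = 2.36 × 10^5 acres = 9.551 × 10^8 m²
Unconfined: ΔV_u = Sy × A × Δh = 0.036 × 9.551 × 10^8 × 7.4 = 2.544 × 10^8 m³
Confined: ΔV_c = S × A × Δh = 1.2 × 10^-5 × 9.551 × 10^8 × 7.4 = 84810 m³
Ratio = ΔV_u / ΔV_c = Sy / S = 0.036 / 1.2 × 10^-5 = 3000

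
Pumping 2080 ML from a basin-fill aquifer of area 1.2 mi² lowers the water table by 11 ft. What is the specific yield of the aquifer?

A = 1.2 mi² = 3.108 × 10^6 m²
Δh = 11 ft = 3.353 m
ΔV = 2080 ML = 2.08 × 10^6 m³
Sy = ΔV / (A × Δh) = 2.08 × 10^6 m³ / (3.108 × 10^6 m² × 3.353 m) = 0.1996

Sy ≈ 0.2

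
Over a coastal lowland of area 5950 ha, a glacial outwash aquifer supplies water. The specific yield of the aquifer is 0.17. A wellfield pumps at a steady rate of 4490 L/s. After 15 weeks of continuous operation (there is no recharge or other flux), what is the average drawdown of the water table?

A = 5950 ha = 5.95 × 10^7 m²
Q = 4490 L/s = 3.879 × 10^5 m³/d
t = 15 weeks = 105 d
ΔV = Q × t = 3.879 × 10^5 m³/d × 105 d = 4.073 × 10^7 m³
Δh = ΔV / (Sy × A) = 4.073 × 10^7 / (0.17 × 5.95 × 10^7) = 4.027 m

Δh ≈ 4.03 m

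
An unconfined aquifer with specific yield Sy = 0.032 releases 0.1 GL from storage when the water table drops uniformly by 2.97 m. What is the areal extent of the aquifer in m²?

ΔV = 0.1 GL = 1 × 10^5 m³
A = ΔV / (Sy × Δh) = 1 × 10^5 / (0.032 × 2.97) = 1.052 × 10^6 m²

A ≈ 1.05 × 10^6 m²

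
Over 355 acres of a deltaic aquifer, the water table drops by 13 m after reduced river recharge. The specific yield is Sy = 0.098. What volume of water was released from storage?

A = 355 acres = 1.437 × 10^6 m²
ΔV = Sy × A × Δh = 0.098 × 1.437 × 10^6 m² × 13 m = 1.83 × 10^6 m³

ΔV ≈ 1.83 × 10^6 m³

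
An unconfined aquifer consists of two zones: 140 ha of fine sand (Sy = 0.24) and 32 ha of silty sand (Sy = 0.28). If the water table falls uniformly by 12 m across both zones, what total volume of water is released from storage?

A₁ = 140 ha = 1.4 × 10^6 m²; A₂ = 32 ha = 3.2 × 10^5 m²
ΔV₁ = 0.24 × 1.4 × 10^6 × 12 = 4.032 × 10^6 m³
ΔV₂ = 0.28 × 3.2 × 10^5 × 12 = 1.075 × 10^6 m³
ΔV = ΔV₁ + ΔV₂ = 5.107 × 10^6 m³

ΔV ≈ 5.11 × 10^6 m³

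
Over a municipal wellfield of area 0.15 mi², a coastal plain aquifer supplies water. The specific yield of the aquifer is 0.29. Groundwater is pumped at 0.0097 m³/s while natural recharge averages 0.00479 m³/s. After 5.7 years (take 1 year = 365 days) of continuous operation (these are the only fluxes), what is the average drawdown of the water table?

A = 0.15 mi² = 3.885 × 10^5 m²
Net abstraction = 0.0097 − 0.00479 = 0.00491 m³/s
Q_net = 0.00491 m³/s = 424.2 m³/d
t = 5.7 years = 2080 d
ΔV = Q × t = 424.2 m³/d × 2080 d = 8.826 × 10^5 m³
Δh = ΔV / (Sy × A) = 8.826 × 10^5 / (0.29 × 3.885 × 10^5) = 7.834 m

Δh ≈ 7.83 m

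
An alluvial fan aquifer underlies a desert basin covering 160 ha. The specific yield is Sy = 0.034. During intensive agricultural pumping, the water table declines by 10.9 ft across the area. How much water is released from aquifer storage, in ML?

ΔV ≈ 181 ML

A = 160 ha = 1.6 × 10^6 m²
Δh = 10.9 ft = 3.322 m
ΔV = Sy × A × Δh = 0.034 × 1.6 × 10^6 m² × 3.322 m = 1.807 × 10^5 m³
ΔV = 1.807 × 10^5 m³ = 180.7 ML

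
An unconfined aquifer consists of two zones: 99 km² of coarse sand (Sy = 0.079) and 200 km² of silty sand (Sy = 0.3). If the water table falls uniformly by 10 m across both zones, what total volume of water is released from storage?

ΔV ≈ 6.78 × 10^8 m³

A₁ = 99 km² = 9.9 × 10^7 m²; A₂ = 200 km² = 2 × 10^8 m²
ΔV₁ = 0.079 × 9.9 × 10^7 × 10 = 7.821 × 10^7 m³
ΔV₂ = 0.3 × 2 × 10^8 × 10 = 6 × 10^8 m³
ΔV = ΔV₁ + ΔV₂ = 6.782 × 10^8 m³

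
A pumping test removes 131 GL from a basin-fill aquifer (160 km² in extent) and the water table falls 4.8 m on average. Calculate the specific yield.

Sy ≈ 0.17

A = 160 km² = 1.6 × 10^8 m²
ΔV = 131 GL = 1.31 × 10^8 m³
Sy = ΔV / (A × Δh) = 1.31 × 10^8 m³ / (1.6 × 10^8 m² × 4.8 m) = 0.1706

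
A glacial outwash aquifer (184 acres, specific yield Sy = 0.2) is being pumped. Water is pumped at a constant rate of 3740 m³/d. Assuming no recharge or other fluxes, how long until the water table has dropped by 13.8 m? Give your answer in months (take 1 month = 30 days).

A = 184 acres = 7.446 × 10^5 m²
ΔV = Sy × A × Δh = 0.2 × 7.446 × 10^5 × 13.8 = 2.055 × 10^6 m³
t = ΔV / Q = 2.055 × 10^6 m³ / 3740 m³/d = 549.5 d
t = 549.5 d ≈ 18.32 months

t ≈ 18.3 months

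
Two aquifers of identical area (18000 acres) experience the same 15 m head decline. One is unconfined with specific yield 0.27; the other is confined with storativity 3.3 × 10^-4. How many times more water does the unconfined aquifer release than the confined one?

ΔV_u / ΔV_c ≈ 818

A = 18000 acres = 7.284 × 10^7 m²
Unconfined: ΔV_u = Sy × A × Δh = 0.27 × 7.284 × 10^7 × 15 = 2.95 × 10^8 m³
Confined: ΔV_c = S × A × Δh = 3.3 × 10^-4 × 7.284 × 10^7 × 15 = 3.606 × 10^5 m³
Ratio = ΔV_u / ΔV_c = Sy / S = 0.27 / 3.3 × 10^-4 = 818.2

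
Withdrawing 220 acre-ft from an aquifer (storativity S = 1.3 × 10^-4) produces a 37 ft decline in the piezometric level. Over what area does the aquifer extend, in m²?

Δh = 37 ft = 11.28 m
ΔV = 220 acre-ft = 2.714 × 10^5 m³
A = ΔV / (S × Δh) = 2.714 × 10^5 / (1.3 × 10^-4 × 11.28) = 1.851 × 10^8 m²

A ≈ 1.85 × 10^8 m²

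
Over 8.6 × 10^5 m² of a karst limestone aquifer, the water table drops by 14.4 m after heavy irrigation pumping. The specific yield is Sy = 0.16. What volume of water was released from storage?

ΔV = Sy × A × Δh = 0.16 × 8.6 × 10^5 m² × 14.4 m = 1.981 × 10^6 m³

ΔV ≈ 1.98 × 10^6 m³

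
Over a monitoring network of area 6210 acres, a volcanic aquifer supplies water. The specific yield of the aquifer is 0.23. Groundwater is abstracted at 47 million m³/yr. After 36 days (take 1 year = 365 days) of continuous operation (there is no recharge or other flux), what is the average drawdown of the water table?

Δh ≈ 0.802 m

A = 6210 acres = 2.513 × 10^7 m²
Q = 47 million m³/yr = 1.288 × 10^5 m³/d
ΔV = Q × t = 1.288 × 10^5 m³/d × 36 d = 4.636 × 10^6 m³
Δh = ΔV / (Sy × A) = 4.636 × 10^6 / (0.23 × 2.513 × 10^7) = 0.802 m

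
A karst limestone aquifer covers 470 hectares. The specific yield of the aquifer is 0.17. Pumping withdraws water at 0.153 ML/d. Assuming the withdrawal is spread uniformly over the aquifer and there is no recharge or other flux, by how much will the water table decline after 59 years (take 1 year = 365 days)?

Δh ≈ 4.12 m

A = 470 hectares = 4.7 × 10^6 m²
Q = 0.153 ML/d = 153 m³/d
t = 59 years = 21540 d
ΔV = Q × t = 153 m³/d × 21540 d = 3.295 × 10^6 m³
Δh = ΔV / (Sy × A) = 3.295 × 10^6 / (0.17 × 4.7 × 10^6) = 4.124 m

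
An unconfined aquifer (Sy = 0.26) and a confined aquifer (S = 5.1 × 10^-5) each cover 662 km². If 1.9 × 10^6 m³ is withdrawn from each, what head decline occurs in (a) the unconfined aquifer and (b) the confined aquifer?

Δh_u ≈ 0.011 m; Δh_c ≈ 56.3 m

A = 662 km² = 6.62 × 10^8 m²
Unconfined: Δh_u = ΔV/(Sy·A) = 1.9 × 10^6/(0.26 × 6.62 × 10^8) = 0.01104 m
Confined: Δh_c = ΔV/(S·A) = 1.9 × 10^6/(5.1 × 10^-5 × 6.62 × 10^8) = 56.28 m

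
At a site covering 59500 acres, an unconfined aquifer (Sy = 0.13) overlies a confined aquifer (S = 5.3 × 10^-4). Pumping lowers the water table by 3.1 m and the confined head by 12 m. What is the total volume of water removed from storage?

ΔV ≈ 9.86 × 10^7 m³

A = 59500 acres = 2.408 × 10^8 m²
Unconfined: ΔV_u = Sy × A × Δh_u = 0.13 × 2.408 × 10^8 × 3.1 = 9.704 × 10^7 m³
Confined: ΔV_c = S × A × Δh_c = 5.3 × 10^-4 × 2.408 × 10^8 × 12 = 1.531 × 10^6 m³
Total ΔV = 9.704 × 10^7 + 1.531 × 10^6 = 9.857 × 10^7 m³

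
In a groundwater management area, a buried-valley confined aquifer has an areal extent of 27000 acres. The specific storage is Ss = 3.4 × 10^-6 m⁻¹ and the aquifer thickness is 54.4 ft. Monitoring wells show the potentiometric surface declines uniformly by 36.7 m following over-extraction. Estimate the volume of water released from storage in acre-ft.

ΔV ≈ 183 acre-ft

b = 54.4 ft = 16.58 m
S = Ss × b = 3.4 × 10^-6 m⁻¹ × 16.58 m = 5.638 × 10^-5
A = 27000 acres = 1.093 × 10^8 m²
ΔV = S × A × Δh = 5.638 × 10^-5 × 1.093 × 10^8 m² × 36.7 m = 2.261 × 10^5 m³
ΔV = 2.261 × 10^5 m³ = 183.3 acre-ft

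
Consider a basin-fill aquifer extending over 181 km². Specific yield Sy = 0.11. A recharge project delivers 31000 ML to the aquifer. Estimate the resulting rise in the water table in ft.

Δh ≈ 5.11 ft

A = 181 km² = 1.81 × 10^8 m²
ΔV = 31000 ML = 3.1 × 10^7 m³
Δh = ΔV / (Sy × A) = 3.1 × 10^7 m³ / (0.11 × 1.81 × 10^8 m²) = 1.557 m
Δh = 1.557 m = 5.108 ft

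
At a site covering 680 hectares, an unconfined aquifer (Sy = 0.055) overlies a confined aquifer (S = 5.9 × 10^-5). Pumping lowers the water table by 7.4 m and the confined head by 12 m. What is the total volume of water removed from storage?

ΔV ≈ 2.77 × 10^6 m³

A = 680 hectares = 6.8 × 10^6 m²
Unconfined: ΔV_u = Sy × A × Δh_u = 0.055 × 6.8 × 10^6 × 7.4 = 2.768 × 10^6 m³
Confined: ΔV_c = S × A × Δh_c = 5.9 × 10^-5 × 6.8 × 10^6 × 12 = 4814 m³
Total ΔV = 2.768 × 10^6 + 4814 = 2.772 × 10^6 m³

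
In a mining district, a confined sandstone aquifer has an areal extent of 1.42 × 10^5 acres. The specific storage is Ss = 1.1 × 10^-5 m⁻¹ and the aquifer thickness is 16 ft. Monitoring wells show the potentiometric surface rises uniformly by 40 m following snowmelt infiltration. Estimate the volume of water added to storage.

ΔV ≈ 1.23 × 10^6 m³

b = 16 ft = 4.877 m
S = Ss × b = 1.1 × 10^-5 m⁻¹ × 4.877 m = 5.364 × 10^-5
A = 1.42 × 10^5 acres = 5.747 × 10^8 m²
ΔV = S × A × Δh = 5.364 × 10^-5 × 5.747 × 10^8 m² × 40 m = 1.233 × 10^6 m³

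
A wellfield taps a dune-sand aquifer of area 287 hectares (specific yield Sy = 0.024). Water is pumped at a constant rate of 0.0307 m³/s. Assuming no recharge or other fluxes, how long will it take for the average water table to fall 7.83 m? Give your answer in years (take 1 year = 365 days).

t ≈ 0.557 years

A = 287 hectares = 2.87 × 10^6 m²
ΔV = Sy × A × Δh = 0.024 × 2.87 × 10^6 × 7.83 = 5.393 × 10^5 m³
Q = 0.0307 m³/s = 2652 m³/d
t = ΔV / Q = 5.393 × 10^5 m³ / 2652 m³/d = 203.3 d
t = 203.3 d ≈ 0.5571 years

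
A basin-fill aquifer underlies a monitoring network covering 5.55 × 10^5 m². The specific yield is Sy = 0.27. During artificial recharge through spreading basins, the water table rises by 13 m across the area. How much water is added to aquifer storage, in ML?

ΔV ≈ 1950 ML

ΔV = Sy × A × Δh = 0.27 × 5.55 × 10^5 m² × 13 m = 1.948 × 10^6 m³
ΔV = 1.948 × 10^6 m³ = 1948 ML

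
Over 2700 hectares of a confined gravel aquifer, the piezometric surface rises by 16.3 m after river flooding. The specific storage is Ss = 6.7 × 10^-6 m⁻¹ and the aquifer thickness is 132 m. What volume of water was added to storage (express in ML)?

S = Ss × b = 6.7 × 10^-6 m⁻¹ × 132 m = 8.844 × 10^-4
A = 2700 hectares = 2.7 × 10^7 m²
ΔV = S × A × Δh = 8.844 × 10^-4 × 2.7 × 10^7 m² × 16.3 m = 3.892 × 10^5 m³
ΔV = 3.892 × 10^5 m³ = 389.2 ML

ΔV ≈ 389 ML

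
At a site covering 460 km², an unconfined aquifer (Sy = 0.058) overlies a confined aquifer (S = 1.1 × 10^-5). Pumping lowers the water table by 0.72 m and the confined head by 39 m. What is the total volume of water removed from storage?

ΔV ≈ 1.94 × 10^7 m³

A = 460 km² = 4.6 × 10^8 m²
Unconfined: ΔV_u = Sy × A × Δh_u = 0.058 × 4.6 × 10^8 × 0.72 = 1.921 × 10^7 m³
Confined: ΔV_c = S × A × Δh_c = 1.1 × 10^-5 × 4.6 × 10^8 × 39 = 1.973 × 10^5 m³
Total ΔV = 1.921 × 10^7 + 1.973 × 10^5 = 1.941 × 10^7 m³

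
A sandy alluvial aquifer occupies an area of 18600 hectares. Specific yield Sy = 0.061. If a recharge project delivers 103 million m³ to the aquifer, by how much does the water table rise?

A = 18600 hectares = 1.86 × 10^8 m²
ΔV = 103 million m³ = 1.03 × 10^8 m³
Δh = ΔV / (Sy × A) = 1.03 × 10^8 m³ / (0.061 × 1.86 × 10^8 m²) = 9.078 m

Δh ≈ 9.08 m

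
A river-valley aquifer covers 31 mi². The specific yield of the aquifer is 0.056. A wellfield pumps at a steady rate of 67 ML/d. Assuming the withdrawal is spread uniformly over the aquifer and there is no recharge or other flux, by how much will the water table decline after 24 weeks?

A = 31 mi² = 8.029 × 10^7 m²
Q = 67 ML/d = 67000 m³/d
t = 24 weeks = 168 d
ΔV = Q × t = 67000 m³/d × 168 d = 1.126 × 10^7 m³
Δh = ΔV / (Sy × A) = 1.126 × 10^7 / (0.056 × 8.029 × 10^7) = 2.503 m

Δh ≈ 2.5 m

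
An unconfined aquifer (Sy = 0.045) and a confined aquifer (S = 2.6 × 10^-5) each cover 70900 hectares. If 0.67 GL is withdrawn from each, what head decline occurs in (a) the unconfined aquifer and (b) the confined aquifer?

Δh_u ≈ 0.021 m; Δh_c ≈ 36.3 m

A = 70900 hectares = 7.09 × 10^8 m²
ΔV = 0.67 GL = 6.7 × 10^5 m³
Unconfined: Δh_u = ΔV/(Sy·A) = 6.7 × 10^5/(0.045 × 7.09 × 10^8) = 0.021 m
Confined: Δh_c = ΔV/(S·A) = 6.7 × 10^5/(2.6 × 10^-5 × 7.09 × 10^8) = 36.35 m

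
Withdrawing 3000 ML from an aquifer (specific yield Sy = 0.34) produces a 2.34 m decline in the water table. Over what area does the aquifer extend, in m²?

A ≈ 3.77 × 10^6 m²

ΔV = 3000 ML = 3 × 10^6 m³
A = ΔV / (Sy × Δh) = 3 × 10^6 / (0.34 × 2.34) = 3.771 × 10^6 m²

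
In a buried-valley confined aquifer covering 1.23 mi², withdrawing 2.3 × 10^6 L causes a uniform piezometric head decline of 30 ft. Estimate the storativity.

A = 1.23 mi² = 3.186 × 10^6 m²
Δh = 30 ft = 9.144 m
ΔV = 2.3 × 10^6 L = 2300 m³
S = ΔV / (A × Δh) = 2300 m³ / (3.186 × 10^6 m² × 9.144 m) = 7.896 × 10^-5

S ≈ 7.9 × 10^-5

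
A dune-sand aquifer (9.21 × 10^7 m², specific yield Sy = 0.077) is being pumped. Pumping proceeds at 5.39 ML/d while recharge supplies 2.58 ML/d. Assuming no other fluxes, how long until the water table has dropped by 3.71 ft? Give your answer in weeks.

t ≈ 408 weeks

Δh = 3.71 ft = 1.131 m
ΔV = Sy × A × Δh = 0.077 × 9.21 × 10^7 × 1.131 = 8.019 × 10^6 m³
Net withdrawal = 5.39 − 2.58 = 2.81 ML/d = 2810 m³/d
t = ΔV / Q = 8.019 × 10^6 m³ / 2810 m³/d = 2854 d
t = 2854 d ≈ 407.7 weeks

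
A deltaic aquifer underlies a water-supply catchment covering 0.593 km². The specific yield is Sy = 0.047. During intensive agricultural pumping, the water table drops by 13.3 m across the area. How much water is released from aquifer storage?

A = 0.593 km² = 5.93 × 10^5 m²
ΔV = Sy × A × Δh = 0.047 × 5.93 × 10^5 m² × 13.3 m = 3.707 × 10^5 m³

ΔV ≈ 3.71 × 10^5 m³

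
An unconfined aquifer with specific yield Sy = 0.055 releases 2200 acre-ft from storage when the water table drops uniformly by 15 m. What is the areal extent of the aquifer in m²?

ΔV = 2200 acre-ft = 2.714 × 10^6 m³
A = ΔV / (Sy × Δh) = 2.714 × 10^6 / (0.055 × 15) = 3.289 × 10^6 m²

A ≈ 3.29 × 10^6 m²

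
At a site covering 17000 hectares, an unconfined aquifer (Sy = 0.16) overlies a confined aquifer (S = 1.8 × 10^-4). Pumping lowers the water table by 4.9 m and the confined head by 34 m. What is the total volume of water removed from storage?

A = 17000 hectares = 1.7 × 10^8 m²
Unconfined: ΔV_u = Sy × A × Δh_u = 0.16 × 1.7 × 10^8 × 4.9 = 1.333 × 10^8 m³
Confined: ΔV_c = S × A × Δh_c = 1.8 × 10^-4 × 1.7 × 10^8 × 34 = 1.04 × 10^6 m³
Total ΔV = 1.333 × 10^8 + 1.04 × 10^6 = 1.343 × 10^8 m³

ΔV ≈ 1.34 × 10^8 m³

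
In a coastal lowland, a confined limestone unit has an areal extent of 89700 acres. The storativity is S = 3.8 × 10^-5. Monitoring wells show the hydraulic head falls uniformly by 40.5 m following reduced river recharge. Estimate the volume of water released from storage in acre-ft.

ΔV ≈ 453 acre-ft

A = 89700 acres = 3.63 × 10^8 m²
ΔV = S × A × Δh = 3.8 × 10^-5 × 3.63 × 10^8 m² × 40.5 m = 5.587 × 10^5 m³
ΔV = 5.587 × 10^5 m³ = 452.9 acre-ft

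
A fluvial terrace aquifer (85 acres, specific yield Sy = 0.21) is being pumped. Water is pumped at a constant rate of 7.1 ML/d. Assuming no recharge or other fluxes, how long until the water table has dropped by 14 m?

A = 85 acres = 3.44 × 10^5 m²
ΔV = Sy × A × Δh = 0.21 × 3.44 × 10^5 × 14 = 1.011 × 10^6 m³
Q = 7.1 ML/d = 7100 m³/d
t = ΔV / Q = 1.011 × 10^6 m³ / 7100 m³/d = 142.4 d

t ≈ 142 days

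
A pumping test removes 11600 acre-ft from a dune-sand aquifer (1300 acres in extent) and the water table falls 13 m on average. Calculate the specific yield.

Sy ≈ 0.21

A = 1300 acres = 5.261 × 10^6 m²
ΔV = 11600 acre-ft = 1.431 × 10^7 m³
Sy = ΔV / (A × Δh) = 1.431 × 10^7 m³ / (5.261 × 10^6 m² × 13 m) = 0.2092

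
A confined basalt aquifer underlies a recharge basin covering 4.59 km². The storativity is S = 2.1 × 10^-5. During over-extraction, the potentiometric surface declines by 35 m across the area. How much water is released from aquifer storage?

ΔV ≈ 3370 m³

A = 4.59 km² = 4.59 × 10^6 m²
ΔV = S × A × Δh = 2.1 × 10^-5 × 4.59 × 10^6 m² × 35 m = 3374 m³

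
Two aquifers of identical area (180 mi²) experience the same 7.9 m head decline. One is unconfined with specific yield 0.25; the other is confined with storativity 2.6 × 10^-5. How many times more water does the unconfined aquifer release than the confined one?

ΔV_u / ΔV_c ≈ 9620

A = 180 mi² = 4.662 × 10^8 m²
Unconfined: ΔV_u = Sy × A × Δh = 0.25 × 4.662 × 10^8 × 7.9 = 9.207 × 10^8 m³
Confined: ΔV_c = S × A × Δh = 2.6 × 10^-5 × 4.662 × 10^8 × 7.9 = 95760 m³
Ratio = ΔV_u / ΔV_c = Sy / S = 0.25 / 2.6 × 10^-5 = 9615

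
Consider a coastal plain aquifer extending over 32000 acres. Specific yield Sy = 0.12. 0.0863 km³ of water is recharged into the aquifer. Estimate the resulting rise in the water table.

Δh ≈ 5.55 m

A = 32000 acres = 1.295 × 10^8 m²
ΔV = 0.0863 km³ = 8.63 × 10^7 m³
Δh = ΔV / (Sy × A) = 8.63 × 10^7 m³ / (0.12 × 1.295 × 10^8 m²) = 5.553 m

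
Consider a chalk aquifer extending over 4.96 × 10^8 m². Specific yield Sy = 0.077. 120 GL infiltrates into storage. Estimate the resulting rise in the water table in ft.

Δh ≈ 10.3 ft

ΔV = 120 GL = 1.2 × 10^8 m³
Δh = ΔV / (Sy × A) = 1.2 × 10^8 m³ / (0.077 × 4.96 × 10^8 m²) = 3.142 m
Δh = 3.142 m = 10.31 ft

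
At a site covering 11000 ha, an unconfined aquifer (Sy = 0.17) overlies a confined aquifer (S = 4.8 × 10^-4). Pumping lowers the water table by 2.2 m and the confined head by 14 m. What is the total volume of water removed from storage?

ΔV ≈ 4.19 × 10^7 m³

A = 11000 ha = 1.1 × 10^8 m²
Unconfined: ΔV_u = Sy × A × Δh_u = 0.17 × 1.1 × 10^8 × 2.2 = 4.114 × 10^7 m³
Confined: ΔV_c = S × A × Δh_c = 4.8 × 10^-4 × 1.1 × 10^8 × 14 = 7.392 × 10^5 m³
Total ΔV = 4.114 × 10^7 + 7.392 × 10^5 = 4.188 × 10^7 m³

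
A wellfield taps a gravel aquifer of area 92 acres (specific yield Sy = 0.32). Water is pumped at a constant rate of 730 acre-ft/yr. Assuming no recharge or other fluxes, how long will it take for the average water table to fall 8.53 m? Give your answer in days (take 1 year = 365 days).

A = 92 acres = 3.723 × 10^5 m²
ΔV = Sy × A × Δh = 0.32 × 3.723 × 10^5 × 8.53 = 1.016 × 10^6 m³
Q = 730 acre-ft/yr = 2467 m³/d
t = ΔV / Q = 1.016 × 10^6 m³ / 2467 m³/d = 411.9 d

t ≈ 412 days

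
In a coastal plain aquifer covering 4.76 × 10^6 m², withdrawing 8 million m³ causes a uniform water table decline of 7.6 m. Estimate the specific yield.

ΔV = 8 million m³ = 8 × 10^6 m³
Sy = ΔV / (A × Δh) = 8 × 10^6 m³ / (4.76 × 10^6 m² × 7.6 m) = 0.2211

Sy ≈ 0.22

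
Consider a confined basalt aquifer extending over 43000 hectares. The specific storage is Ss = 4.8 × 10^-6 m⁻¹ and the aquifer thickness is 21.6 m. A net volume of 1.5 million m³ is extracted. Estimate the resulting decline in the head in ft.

S = Ss × b = 4.8 × 10^-6 m⁻¹ × 21.6 m = 1.037 × 10^-4
A = 43000 hectares = 4.3 × 10^8 m²
ΔV = 1.5 million m³ = 1.5 × 10^6 m³
Δh = ΔV / (S × A) = 1.5 × 10^6 m³ / (1.037 × 10^-4 × 4.3 × 10^8 m²) = 33.65 m
Δh = 33.65 m = 110.4 ft

Δh ≈ 110 ft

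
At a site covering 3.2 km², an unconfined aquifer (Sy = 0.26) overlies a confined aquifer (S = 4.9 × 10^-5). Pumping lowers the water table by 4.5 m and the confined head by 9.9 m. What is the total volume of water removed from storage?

ΔV ≈ 3.75 × 10^6 m³

A = 3.2 km² = 3.2 × 10^6 m²
Unconfined: ΔV_u = Sy × A × Δh_u = 0.26 × 3.2 × 10^6 × 4.5 = 3.744 × 10^6 m³
Confined: ΔV_c = S × A × Δh_c = 4.9 × 10^-5 × 3.2 × 10^6 × 9.9 = 1552 m³
Total ΔV = 3.744 × 10^6 + 1552 = 3.746 × 10^6 m³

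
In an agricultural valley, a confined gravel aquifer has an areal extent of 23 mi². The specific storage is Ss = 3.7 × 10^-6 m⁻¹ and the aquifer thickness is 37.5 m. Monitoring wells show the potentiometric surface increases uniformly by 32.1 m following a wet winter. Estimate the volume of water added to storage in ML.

ΔV ≈ 265 ML

S = Ss × b = 3.7 × 10^-6 m⁻¹ × 37.5 m = 1.387 × 10^-4
A = 23 mi² = 5.957 × 10^7 m²
ΔV = S × A × Δh = 1.387 × 10^-4 × 5.957 × 10^7 m² × 32.1 m = 2.653 × 10^5 m³
ΔV = 2.653 × 10^5 m³ = 265.3 ML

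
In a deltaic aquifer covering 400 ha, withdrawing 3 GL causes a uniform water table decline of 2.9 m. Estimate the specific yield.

A = 400 ha = 4 × 10^6 m²
ΔV = 3 GL = 3 × 10^6 m³
Sy = ΔV / (A × Δh) = 3 × 10^6 m³ / (4 × 10^6 m² × 2.9 m) = 0.2586

Sy ≈ 0.26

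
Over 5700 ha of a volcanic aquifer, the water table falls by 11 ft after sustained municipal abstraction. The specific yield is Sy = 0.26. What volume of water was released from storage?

A = 5700 ha = 5.7 × 10^7 m²
Δh = 11 ft = 3.353 m
ΔV = Sy × A × Δh = 0.26 × 5.7 × 10^7 m² × 3.353 m = 4.969 × 10^7 m³

ΔV ≈ 4.97 × 10^7 m³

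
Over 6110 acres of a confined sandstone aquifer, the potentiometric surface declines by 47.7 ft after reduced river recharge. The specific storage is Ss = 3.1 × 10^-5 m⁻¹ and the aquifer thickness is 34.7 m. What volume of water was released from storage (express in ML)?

ΔV ≈ 387 ML

S = Ss × b = 3.1 × 10^-5 m⁻¹ × 34.7 m = 1.076 × 10^-3
A = 6110 acres = 2.473 × 10^7 m²
Δh = 47.7 ft = 14.54 m
ΔV = S × A × Δh = 0.001076 × 2.473 × 10^7 m² × 14.54 m = 3.867 × 10^5 m³
ΔV = 3.867 × 10^5 m³ = 386.7 ML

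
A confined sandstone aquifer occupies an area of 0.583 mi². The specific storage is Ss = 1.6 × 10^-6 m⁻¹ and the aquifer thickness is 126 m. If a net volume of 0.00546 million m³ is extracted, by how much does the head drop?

Δh ≈ 17.9 m

S = Ss × b = 1.6 × 10^-6 m⁻¹ × 126 m = 2.016 × 10^-4
A = 0.583 mi² = 1.51 × 10^6 m²
ΔV = 0.00546 million m³ = 5460 m³
Δh = ΔV / (S × A) = 5460 m³ / (2.016 × 10^-4 × 1.51 × 10^6 m²) = 17.94 m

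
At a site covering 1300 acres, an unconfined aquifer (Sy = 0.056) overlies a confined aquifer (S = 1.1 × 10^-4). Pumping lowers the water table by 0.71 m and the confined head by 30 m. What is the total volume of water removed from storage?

ΔV ≈ 2.27 × 10^5 m³

A = 1300 acres = 5.261 × 10^6 m²
Unconfined: ΔV_u = Sy × A × Δh_u = 0.056 × 5.261 × 10^6 × 0.71 = 2.092 × 10^5 m³
Confined: ΔV_c = S × A × Δh_c = 1.1 × 10^-4 × 5.261 × 10^6 × 30 = 17360 m³
Total ΔV = 2.092 × 10^5 + 17360 = 2.265 × 10^5 m³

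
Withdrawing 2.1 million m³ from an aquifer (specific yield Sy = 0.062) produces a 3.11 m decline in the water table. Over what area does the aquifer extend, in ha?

ΔV = 2.1 million m³ = 2.1 × 10^6 m³
A = ΔV / (Sy × Δh) = 2.1 × 10^6 / (0.062 × 3.11) = 1.089 × 10^7 m²
A = 1.089 × 10^7 m² = 1089 ha

A ≈ 1090 ha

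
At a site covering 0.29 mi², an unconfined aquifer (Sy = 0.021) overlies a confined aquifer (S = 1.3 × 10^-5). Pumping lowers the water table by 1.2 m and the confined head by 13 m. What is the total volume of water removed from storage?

A = 0.29 mi² = 7.511 × 10^5 m²
Unconfined: ΔV_u = Sy × A × Δh_u = 0.021 × 7.511 × 10^5 × 1.2 = 18930 m³
Confined: ΔV_c = S × A × Δh_c = 1.3 × 10^-5 × 7.511 × 10^5 × 13 = 126.9 m³
Total ΔV = 18930 + 126.9 = 19050 m³

ΔV ≈ 19100 m³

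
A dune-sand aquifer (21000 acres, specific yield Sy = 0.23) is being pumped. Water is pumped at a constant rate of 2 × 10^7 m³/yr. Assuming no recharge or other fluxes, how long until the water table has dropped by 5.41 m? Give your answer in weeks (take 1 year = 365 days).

A = 21000 acres = 8.498 × 10^7 m²
ΔV = Sy × A × Δh = 0.23 × 8.498 × 10^7 × 5.41 = 1.057 × 10^8 m³
Q = 2 × 10^7 m³/yr = 54790 m³/d
t = ΔV / Q = 1.057 × 10^8 m³ / 54790 m³/d = 1930 d
t = 1930 d ≈ 275.7 weeks

t ≈ 276 weeks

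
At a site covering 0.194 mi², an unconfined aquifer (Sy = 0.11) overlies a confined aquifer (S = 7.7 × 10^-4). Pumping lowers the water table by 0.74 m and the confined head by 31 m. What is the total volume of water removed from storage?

ΔV ≈ 52900 m³

A = 0.194 mi² = 5.025 × 10^5 m²
Unconfined: ΔV_u = Sy × A × Δh_u = 0.11 × 5.025 × 10^5 × 0.74 = 40900 m³
Confined: ΔV_c = S × A × Δh_c = 7.7 × 10^-4 × 5.025 × 10^5 × 31 = 11990 m³
Total ΔV = 40900 + 11990 = 52890 m³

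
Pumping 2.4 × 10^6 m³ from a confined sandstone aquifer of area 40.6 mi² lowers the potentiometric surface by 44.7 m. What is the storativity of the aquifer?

A = 40.6 mi² = 1.052 × 10^8 m²
S = ΔV / (A × Δh) = 2.4 × 10^6 m³ / (1.052 × 10^8 m² × 44.7 m) = 5.106 × 10^-4

S ≈ 5.1 × 10^-4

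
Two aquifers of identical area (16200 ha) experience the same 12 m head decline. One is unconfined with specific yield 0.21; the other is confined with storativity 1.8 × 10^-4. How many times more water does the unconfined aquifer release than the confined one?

ΔV_u / ΔV_c ≈ 1170

A = 16200 ha = 1.62 × 10^8 m²
Unconfined: ΔV_u = Sy × A × Δh = 0.21 × 1.62 × 10^8 × 12 = 4.082 × 10^8 m³
Confined: ΔV_c = S × A × Δh = 1.8 × 10^-4 × 1.62 × 10^8 × 12 = 3.499 × 10^5 m³
Ratio = ΔV_u / ΔV_c = Sy / S = 0.21 / 1.8 × 10^-4 = 1167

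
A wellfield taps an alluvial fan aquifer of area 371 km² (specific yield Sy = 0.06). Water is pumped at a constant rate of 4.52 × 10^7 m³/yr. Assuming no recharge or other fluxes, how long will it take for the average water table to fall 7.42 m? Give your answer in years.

A = 371 km² = 3.71 × 10^8 m²
ΔV = Sy × A × Δh = 0.06 × 3.71 × 10^8 × 7.42 = 1.652 × 10^8 m³
Q = 4.52 × 10^7 m³/yr = 1.238 × 10^5 m³/d
t = ΔV / Q = 1.652 × 10^8 m³ / 1.238 × 10^5 m³/d = 1334 d
t = 1334 d ≈ 3.654 years

t ≈ 3.65 years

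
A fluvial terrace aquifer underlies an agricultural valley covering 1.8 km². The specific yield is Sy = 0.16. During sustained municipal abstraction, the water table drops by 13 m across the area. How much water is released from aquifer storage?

ΔV ≈ 3.74 × 10^6 m³

A = 1.8 km² = 1.8 × 10^6 m²
ΔV = Sy × A × Δh = 0.16 × 1.8 × 10^6 m² × 13 m = 3.744 × 10^6 m³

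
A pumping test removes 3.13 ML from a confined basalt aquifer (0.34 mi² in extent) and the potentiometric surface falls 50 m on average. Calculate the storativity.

S ≈ 7.1 × 10^-5

A = 0.34 mi² = 8.806 × 10^5 m²
ΔV = 3.13 ML = 3130 m³
S = ΔV / (A × Δh) = 3130 m³ / (8.806 × 10^5 m² × 50 m) = 7.109 × 10^-5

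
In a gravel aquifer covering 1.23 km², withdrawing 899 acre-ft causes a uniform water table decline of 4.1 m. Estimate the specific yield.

Sy ≈ 0.22

A = 1.23 km² = 1.23 × 10^6 m²
ΔV = 899 acre-ft = 1.109 × 10^6 m³
Sy = ΔV / (A × Δh) = 1.109 × 10^6 m³ / (1.23 × 10^6 m² × 4.1 m) = 0.2199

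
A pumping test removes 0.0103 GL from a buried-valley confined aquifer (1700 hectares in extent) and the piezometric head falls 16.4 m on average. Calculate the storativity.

A = 1700 hectares = 1.7 × 10^7 m²
ΔV = 0.0103 GL = 10300 m³
S = ΔV / (A × Δh) = 10300 m³ / (1.7 × 10^7 m² × 16.4 m) = 3.694 × 10^-5

S ≈ 3.7 × 10^-5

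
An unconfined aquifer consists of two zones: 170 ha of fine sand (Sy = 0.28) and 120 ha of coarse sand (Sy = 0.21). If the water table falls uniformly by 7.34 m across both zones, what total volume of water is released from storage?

ΔV ≈ 5.34 × 10^6 m³

A₁ = 170 ha = 1.7 × 10^6 m²; A₂ = 120 ha = 1.2 × 10^6 m²
ΔV₁ = 0.28 × 1.7 × 10^6 × 7.34 = 3.494 × 10^6 m³
ΔV₂ = 0.21 × 1.2 × 10^6 × 7.34 = 1.85 × 10^6 m³
ΔV = ΔV₁ + ΔV₂ = 5.344 × 10^6 m³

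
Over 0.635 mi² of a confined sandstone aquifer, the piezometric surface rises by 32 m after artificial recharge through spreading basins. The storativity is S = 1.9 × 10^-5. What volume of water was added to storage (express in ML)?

A = 0.635 mi² = 1.645 × 10^6 m²
ΔV = S × A × Δh = 1.9 × 10^-5 × 1.645 × 10^6 m² × 32 m = 999.9 m³
ΔV = 999.9 m³ = 0.9999 ML

ΔV ≈ 1 ML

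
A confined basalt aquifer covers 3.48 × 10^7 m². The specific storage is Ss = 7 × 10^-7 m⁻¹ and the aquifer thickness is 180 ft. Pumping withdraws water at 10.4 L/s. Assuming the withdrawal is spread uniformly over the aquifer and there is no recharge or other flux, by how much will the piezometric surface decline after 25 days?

Δh ≈ 16.8 m

b = 180 ft = 54.86 m
S = Ss × b = 7 × 10^-7 m⁻¹ × 54.86 m = 3.84 × 10^-5
Q = 10.4 L/s = 898.6 m³/d
ΔV = Q × t = 898.6 m³/d × 25 d = 22460 m³
Δh = ΔV / (S × A) = 22460 / (3.84 × 10^-5 × 3.48 × 10^7) = 16.81 m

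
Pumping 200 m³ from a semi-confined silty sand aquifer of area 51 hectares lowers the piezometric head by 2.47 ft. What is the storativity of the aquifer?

A = 51 hectares = 5.1 × 10^5 m²
Δh = 2.47 ft = 0.7529 m
S = ΔV / (A × Δh) = 200 m³ / (5.1 × 10^5 m² × 0.7529 m) = 5.209 × 10^-4

S ≈ 5.2 × 10^-4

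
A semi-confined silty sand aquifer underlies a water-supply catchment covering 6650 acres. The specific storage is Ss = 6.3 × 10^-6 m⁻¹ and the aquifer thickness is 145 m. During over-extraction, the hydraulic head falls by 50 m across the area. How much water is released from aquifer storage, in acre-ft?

S = Ss × b = 6.3 × 10^-6 m⁻¹ × 145 m = 9.135 × 10^-4
A = 6650 acres = 2.691 × 10^7 m²
ΔV = S × A × Δh = 9.135 × 10^-4 × 2.691 × 10^7 m² × 50 m = 1.229 × 10^6 m³
ΔV = 1.229 × 10^6 m³ = 996.5 acre-ft

ΔV ≈ 997 acre-ft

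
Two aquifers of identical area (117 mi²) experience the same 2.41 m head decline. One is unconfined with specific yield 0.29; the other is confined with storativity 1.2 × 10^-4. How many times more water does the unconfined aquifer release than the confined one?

A = 117 mi² = 3.03 × 10^8 m²
Unconfined: ΔV_u = Sy × A × Δh = 0.29 × 3.03 × 10^8 × 2.41 = 2.118 × 10^8 m³
Confined: ΔV_c = S × A × Δh = 1.2 × 10^-4 × 3.03 × 10^8 × 2.41 = 87640 m³
Ratio = ΔV_u / ΔV_c = Sy / S = 0.29 / 1.2 × 10^-4 = 2417

ΔV_u / ΔV_c ≈ 2420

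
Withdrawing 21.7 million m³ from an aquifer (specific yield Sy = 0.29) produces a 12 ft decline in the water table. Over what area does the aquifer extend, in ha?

A ≈ 2050 ha

Δh = 12 ft = 3.658 m
ΔV = 21.7 million m³ = 2.17 × 10^7 m³
A = ΔV / (Sy × Δh) = 2.17 × 10^7 / (0.29 × 3.658) = 2.046 × 10^7 m²
A = 2.046 × 10^7 m² = 2046 ha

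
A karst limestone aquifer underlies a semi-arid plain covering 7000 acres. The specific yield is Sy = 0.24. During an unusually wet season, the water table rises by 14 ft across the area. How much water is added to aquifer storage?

ΔV ≈ 2.9 × 10^7 m³

A = 7000 acres = 2.833 × 10^7 m²
Δh = 14 ft = 4.267 m
ΔV = Sy × A × Δh = 0.24 × 2.833 × 10^7 m² × 4.267 m = 2.901 × 10^7 m³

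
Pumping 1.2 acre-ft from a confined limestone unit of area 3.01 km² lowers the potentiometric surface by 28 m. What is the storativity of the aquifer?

S ≈ 1.8 × 10^-5

A = 3.01 km² = 3.01 × 10^6 m²
ΔV = 1.2 acre-ft = 1480 m³
S = ΔV / (A × Δh) = 1480 m³ / (3.01 × 10^6 m² × 28 m) = 1.756 × 10^-5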